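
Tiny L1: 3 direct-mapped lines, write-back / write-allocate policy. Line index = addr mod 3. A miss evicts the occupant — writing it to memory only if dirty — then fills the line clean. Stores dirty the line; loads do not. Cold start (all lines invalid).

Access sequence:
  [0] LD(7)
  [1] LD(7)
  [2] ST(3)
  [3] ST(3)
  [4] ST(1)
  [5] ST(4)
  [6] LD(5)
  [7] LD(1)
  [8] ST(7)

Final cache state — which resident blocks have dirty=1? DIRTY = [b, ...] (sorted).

  0 | R B7 → L1 miss [-]
  1 | R B7 → L1 hit [-]
  2 | W B3 → L0 miss [D]
  3 | W B3 → L0 hit [D]
  4 | W B1 → L1 miss [D]
  5 | W B4 → L1 miss wb→B1 [D]
  6 | R B5 → L2 miss [-]
  7 | R B1 → L1 miss wb→B4 [-]
  8 | W B7 → L1 miss [D]

DIRTY = [3, 7]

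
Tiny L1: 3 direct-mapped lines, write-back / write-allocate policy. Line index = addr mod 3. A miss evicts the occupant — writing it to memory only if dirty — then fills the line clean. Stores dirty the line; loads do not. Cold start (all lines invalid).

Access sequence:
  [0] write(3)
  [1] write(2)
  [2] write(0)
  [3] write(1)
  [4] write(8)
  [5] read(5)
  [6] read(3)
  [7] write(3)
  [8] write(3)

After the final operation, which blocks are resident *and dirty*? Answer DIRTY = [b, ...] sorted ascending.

0: W B3 -> L0 miss  d=D]
1: W B2 -> L2 miss  d=D]
2: W B0 -> L0 miss wb->B3  d=D]
3: W B1 -> L1 miss  d=D]
4: W B8 -> L2 miss wb->B2  d=D]
5: R B5 -> L2 miss wb->B8  d=-]
6: R B3 -> L0 miss wb->B0  d=-]
7: W B3 -> L0 hit  d=D]
8: W B3 -> L0 hit  d=D]

DIRTY = [1, 3]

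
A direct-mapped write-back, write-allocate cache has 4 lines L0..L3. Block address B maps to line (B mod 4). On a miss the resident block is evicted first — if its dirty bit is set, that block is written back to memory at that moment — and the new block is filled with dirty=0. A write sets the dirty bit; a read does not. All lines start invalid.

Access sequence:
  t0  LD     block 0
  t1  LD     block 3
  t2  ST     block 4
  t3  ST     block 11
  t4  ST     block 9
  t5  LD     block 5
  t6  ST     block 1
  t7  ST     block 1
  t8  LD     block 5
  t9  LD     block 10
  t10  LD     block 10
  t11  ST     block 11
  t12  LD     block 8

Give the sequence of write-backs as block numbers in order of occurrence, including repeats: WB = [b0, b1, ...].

0: R B0 → L0 miss [-]
1: R B3 → L3 miss [-]
2: W B4 → L0 miss [D]
3: W B11 → L3 miss [D]
4: W B9 → L1 miss [D]
5: R B5 → L1 miss wb→B9 [-]
6: W B1 → L1 miss [D]
7: W B1 → L1 hit [D]
8: R B5 → L1 miss wb→B1 [-]
9: R B10 → L2 miss [-]
10: R B10 → L2 hit [-]
11: W B11 → L3 hit [D]
12: R B8 → L0 miss wb→B4 [-]

WB = [9, 1, 4]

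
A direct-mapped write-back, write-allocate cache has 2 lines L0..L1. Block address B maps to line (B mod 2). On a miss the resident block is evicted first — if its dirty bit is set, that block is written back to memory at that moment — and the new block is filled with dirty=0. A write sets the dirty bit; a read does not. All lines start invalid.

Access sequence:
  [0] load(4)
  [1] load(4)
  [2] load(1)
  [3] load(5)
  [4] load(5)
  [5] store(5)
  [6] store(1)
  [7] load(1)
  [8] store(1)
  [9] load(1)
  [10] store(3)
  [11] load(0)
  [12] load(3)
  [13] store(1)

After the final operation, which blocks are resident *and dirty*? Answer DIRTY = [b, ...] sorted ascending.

0: R B4 -> L0 miss  d=-]
1: R B4 -> L0 hit  d=-]
2: R B1 -> L1 miss  d=-]
3: R B5 -> L1 miss  d=-]
4: R B5 -> L1 hit  d=-]
5: W B5 -> L1 hit  d=D]
6: W B1 -> L1 miss wb->B5  d=D]
7: R B1 -> L1 hit  d=D]
8: W B1 -> L1 hit  d=D]
9: R B1 -> L1 hit  d=D]
10: W B3 -> L1 miss wb->B1  d=D]
11: R B0 -> L0 miss  d=-]
12: R B3 -> L1 hit  d=D]
13: W B1 -> L1 miss wb->B3  d=D]

DIRTY = [1]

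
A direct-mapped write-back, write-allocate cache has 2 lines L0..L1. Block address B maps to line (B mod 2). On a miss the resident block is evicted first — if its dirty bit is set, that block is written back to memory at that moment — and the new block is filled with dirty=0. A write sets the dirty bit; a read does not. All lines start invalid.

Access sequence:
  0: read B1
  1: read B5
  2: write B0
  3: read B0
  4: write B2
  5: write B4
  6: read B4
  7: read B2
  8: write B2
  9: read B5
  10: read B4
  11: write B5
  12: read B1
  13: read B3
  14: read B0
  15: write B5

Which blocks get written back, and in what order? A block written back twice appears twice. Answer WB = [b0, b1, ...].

WB = [0, 2, 4, 2, 5]

0: R B1 -> L1 miss  d=-]
1: R B5 -> L1 miss  d=-]
2: W B0 -> L0 miss  d=D]
3: R B0 -> L0 hit  d=D]
4: W B2 -> L0 miss wb->B0  d=D]
5: W B4 -> L0 miss wb->B2  d=D]
6: R B4 -> L0 hit  d=D]
7: R B2 -> L0 miss wb->B4  d=-]
8: W B2 -> L0 hit  d=D]
9: R B5 -> L1 hit  d=-]
10: R B4 -> L0 miss wb->B2  d=-]
11: W B5 -> L1 hit  d=D]
12: R B1 -> L1 miss wb->B5  d=-]
13: R B3 -> L1 miss  d=-]
14: R B0 -> L0 miss  d=-]
15: W B5 -> L1 miss  d=D]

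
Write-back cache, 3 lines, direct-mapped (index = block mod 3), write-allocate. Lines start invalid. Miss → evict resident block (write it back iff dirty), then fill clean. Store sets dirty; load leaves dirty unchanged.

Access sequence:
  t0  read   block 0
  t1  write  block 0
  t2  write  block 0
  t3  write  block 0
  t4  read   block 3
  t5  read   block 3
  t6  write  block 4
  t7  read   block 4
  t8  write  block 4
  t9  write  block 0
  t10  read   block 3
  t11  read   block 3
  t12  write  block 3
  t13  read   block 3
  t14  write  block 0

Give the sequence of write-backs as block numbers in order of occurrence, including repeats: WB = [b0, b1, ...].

WB = [0, 0, 3]

0: R B0 -> L0 miss  d=-]
1: W B0 -> L0 hit  d=D]
2: W B0 -> L0 hit  d=D]
3: W B0 -> L0 hit  d=D]
4: R B3 -> L0 miss wb->B0  d=-]
5: R B3 -> L0 hit  d=-]
6: W B4 -> L1 miss  d=D]
7: R B4 -> L1 hit  d=D]
8: W B4 -> L1 hit  d=D]
9: W B0 -> L0 miss  d=D]
10: R B3 -> L0 miss wb->B0  d=-]
11: R B3 -> L0 hit  d=-]
12: W B3 -> L0 hit  d=D]
13: R B3 -> L0 hit  d=D]
14: W B0 -> L0 miss wb->B3  d=D]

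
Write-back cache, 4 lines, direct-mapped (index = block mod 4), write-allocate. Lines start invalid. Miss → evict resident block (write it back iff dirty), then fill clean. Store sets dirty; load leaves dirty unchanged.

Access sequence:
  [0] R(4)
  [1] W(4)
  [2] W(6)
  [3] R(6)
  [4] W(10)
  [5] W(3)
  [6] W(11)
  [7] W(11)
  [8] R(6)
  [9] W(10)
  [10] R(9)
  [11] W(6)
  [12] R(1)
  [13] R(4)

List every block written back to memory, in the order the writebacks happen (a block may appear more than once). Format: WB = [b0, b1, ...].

  0 | R B4 → L0 miss [-]
  1 | W B4 → L0 hit [D]
  2 | W B6 → L2 miss [D]
  3 | R B6 → L2 hit [D]
  4 | W B10 → L2 miss wb→B6 [D]
  5 | W B3 → L3 miss [D]
  6 | W B11 → L3 miss wb→B3 [D]
  7 | W B11 → L3 hit [D]
  8 | R B6 → L2 miss wb→B10 [-]
  9 | W B10 → L2 miss [D]
  10 | R B9 → L1 miss [-]
  11 | W B6 → L2 miss wb→B10 [D]
  12 | R B1 → L1 miss [-]
  13 | R B4 → L0 hit [D]

WB = [6, 3, 10, 10]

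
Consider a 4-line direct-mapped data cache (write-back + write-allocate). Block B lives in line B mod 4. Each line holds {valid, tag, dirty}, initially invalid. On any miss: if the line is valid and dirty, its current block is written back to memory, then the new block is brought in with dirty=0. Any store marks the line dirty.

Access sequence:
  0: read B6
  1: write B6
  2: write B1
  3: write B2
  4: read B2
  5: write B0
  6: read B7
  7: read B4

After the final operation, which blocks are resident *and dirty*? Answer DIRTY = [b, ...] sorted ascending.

DIRTY = [1, 2]

0: R B6 -> L2 miss  d=-]
1: W B6 -> L2 hit  d=D]
2: W B1 -> L1 miss  d=D]
3: W B2 -> L2 miss wb->B6  d=D]
4: R B2 -> L2 hit  d=D]
5: W B0 -> L0 miss  d=D]
6: R B7 -> L3 miss  d=-]
7: R B4 -> L0 miss wb->B0  d=-]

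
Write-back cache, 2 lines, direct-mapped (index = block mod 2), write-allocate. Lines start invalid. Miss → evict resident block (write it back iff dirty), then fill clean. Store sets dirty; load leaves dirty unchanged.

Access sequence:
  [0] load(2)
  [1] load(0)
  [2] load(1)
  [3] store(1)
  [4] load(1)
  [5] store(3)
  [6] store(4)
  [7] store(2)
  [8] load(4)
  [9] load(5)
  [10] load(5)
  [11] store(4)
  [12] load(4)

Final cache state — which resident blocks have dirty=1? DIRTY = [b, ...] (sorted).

DIRTY = [4]

  0 | R B2 → L0 miss [-]
  1 | R B0 → L0 miss [-]
  2 | R B1 → L1 miss [-]
  3 | W B1 → L1 hit [D]
  4 | R B1 → L1 hit [D]
  5 | W B3 → L1 miss wb→B1 [D]
  6 | W B4 → L0 miss [D]
  7 | W B2 → L0 miss wb→B4 [D]
  8 | R B4 → L0 miss wb→B2 [-]
  9 | R B5 → L1 miss wb→B3 [-]
  10 | R B5 → L1 hit [-]
  11 | W B4 → L0 hit [D]
  12 | R B4 → L0 hit [D]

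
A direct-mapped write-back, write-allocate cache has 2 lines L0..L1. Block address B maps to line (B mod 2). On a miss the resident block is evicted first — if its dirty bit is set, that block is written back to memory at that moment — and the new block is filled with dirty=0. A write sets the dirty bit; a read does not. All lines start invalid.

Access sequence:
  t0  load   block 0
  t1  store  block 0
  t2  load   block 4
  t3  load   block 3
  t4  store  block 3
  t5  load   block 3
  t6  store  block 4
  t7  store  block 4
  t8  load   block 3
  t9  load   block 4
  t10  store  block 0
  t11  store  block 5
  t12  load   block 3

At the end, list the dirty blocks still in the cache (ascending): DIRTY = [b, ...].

0: R B0 → L0 miss [-]
1: W B0 → L0 hit [D]
2: R B4 → L0 miss wb→B0 [-]
3: R B3 → L1 miss [-]
4: W B3 → L1 hit [D]
5: R B3 → L1 hit [D]
6: W B4 → L0 hit [D]
7: W B4 → L0 hit [D]
8: R B3 → L1 hit [D]
9: R B4 → L0 hit [D]
10: W B0 → L0 miss wb→B4 [D]
11: W B5 → L1 miss wb→B3 [D]
12: R B3 → L1 miss wb→B5 [-]

DIRTY = [0]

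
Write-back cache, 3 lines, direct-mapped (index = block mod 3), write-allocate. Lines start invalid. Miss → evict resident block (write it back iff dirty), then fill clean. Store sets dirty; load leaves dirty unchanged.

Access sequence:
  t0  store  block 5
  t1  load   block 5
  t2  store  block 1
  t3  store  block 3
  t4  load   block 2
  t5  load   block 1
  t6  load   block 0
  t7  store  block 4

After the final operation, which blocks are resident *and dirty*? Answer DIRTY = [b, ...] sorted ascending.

0: W B5 → L2 miss [D]
1: R B5 → L2 hit [D]
2: W B1 → L1 miss [D]
3: W B3 → L0 miss [D]
4: R B2 → L2 miss wb→B5 [-]
5: R B1 → L1 hit [D]
6: R B0 → L0 miss wb→B3 [-]
7: W B4 → L1 miss wb→B1 [D]

DIRTY = [4]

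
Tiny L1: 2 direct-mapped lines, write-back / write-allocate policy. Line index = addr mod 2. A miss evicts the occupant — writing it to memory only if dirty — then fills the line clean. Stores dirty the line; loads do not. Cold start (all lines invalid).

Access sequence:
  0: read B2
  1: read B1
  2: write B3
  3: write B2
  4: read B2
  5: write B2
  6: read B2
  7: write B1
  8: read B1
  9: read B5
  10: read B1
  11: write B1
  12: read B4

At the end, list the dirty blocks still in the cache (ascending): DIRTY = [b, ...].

DIRTY = [1]

0: R B2 → L0 miss [-]
1: R B1 → L1 miss [-]
2: W B3 → L1 miss [D]
3: W B2 → L0 hit [D]
4: R B2 → L0 hit [D]
5: W B2 → L0 hit [D]
6: R B2 → L0 hit [D]
7: W B1 → L1 miss wb→B3 [D]
8: R B1 → L1 hit [D]
9: R B5 → L1 miss wb→B1 [-]
10: R B1 → L1 miss [-]
11: W B1 → L1 hit [D]
12: R B4 → L0 miss wb→B2 [-]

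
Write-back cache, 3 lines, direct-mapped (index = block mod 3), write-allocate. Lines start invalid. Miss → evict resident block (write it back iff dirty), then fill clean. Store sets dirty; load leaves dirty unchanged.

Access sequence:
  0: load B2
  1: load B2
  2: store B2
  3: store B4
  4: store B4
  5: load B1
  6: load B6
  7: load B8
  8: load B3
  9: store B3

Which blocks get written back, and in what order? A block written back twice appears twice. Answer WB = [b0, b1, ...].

WB = [4, 2]

0: R B2 → L2 miss [-]
1: R B2 → L2 hit [-]
2: W B2 → L2 hit [D]
3: W B4 → L1 miss [D]
4: W B4 → L1 hit [D]
5: R B1 → L1 miss wb→B4 [-]
6: R B6 → L0 miss [-]
7: R B8 → L2 miss wb→B2 [-]
8: R B3 → L0 miss [-]
9: W B3 → L0 hit [D]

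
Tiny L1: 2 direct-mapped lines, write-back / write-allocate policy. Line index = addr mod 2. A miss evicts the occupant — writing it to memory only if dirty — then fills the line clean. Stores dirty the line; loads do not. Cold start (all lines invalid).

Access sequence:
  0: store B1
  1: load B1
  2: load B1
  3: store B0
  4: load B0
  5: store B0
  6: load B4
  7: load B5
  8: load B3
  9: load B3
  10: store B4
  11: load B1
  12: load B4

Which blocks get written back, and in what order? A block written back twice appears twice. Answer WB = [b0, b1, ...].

  0 | W B1 → L1 miss [D]
  1 | R B1 → L1 hit [D]
  2 | R B1 → L1 hit [D]
  3 | W B0 → L0 miss [D]
  4 | R B0 → L0 hit [D]
  5 | W B0 → L0 hit [D]
  6 | R B4 → L0 miss wb→B0 [-]
  7 | R B5 → L1 miss wb→B1 [-]
  8 | R B3 → L1 miss [-]
  9 | R B3 → L1 hit [-]
  10 | W B4 → L0 hit [D]
  11 | R B1 → L1 miss [-]
  12 | R B4 → L0 hit [D]

WB = [0, 1]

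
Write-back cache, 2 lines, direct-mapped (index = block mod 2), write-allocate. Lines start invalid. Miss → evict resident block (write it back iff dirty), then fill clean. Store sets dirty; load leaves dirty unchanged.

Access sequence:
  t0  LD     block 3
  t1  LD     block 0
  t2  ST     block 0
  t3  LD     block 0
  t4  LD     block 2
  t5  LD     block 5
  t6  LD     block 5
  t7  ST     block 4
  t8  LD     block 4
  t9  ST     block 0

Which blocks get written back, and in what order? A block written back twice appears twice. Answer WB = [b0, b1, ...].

WB = [0, 4]

0: R B3 -> L1 miss  d=-]
1: R B0 -> L0 miss  d=-]
2: W B0 -> L0 hit  d=D]
3: R B0 -> L0 hit  d=D]
4: R B2 -> L0 miss wb->B0  d=-]
5: R B5 -> L1 miss  d=-]
6: R B5 -> L1 hit  d=-]
7: W B4 -> L0 miss  d=D]
8: R B4 -> L0 hit  d=D]
9: W B0 -> L0 miss wb->B4  d=D]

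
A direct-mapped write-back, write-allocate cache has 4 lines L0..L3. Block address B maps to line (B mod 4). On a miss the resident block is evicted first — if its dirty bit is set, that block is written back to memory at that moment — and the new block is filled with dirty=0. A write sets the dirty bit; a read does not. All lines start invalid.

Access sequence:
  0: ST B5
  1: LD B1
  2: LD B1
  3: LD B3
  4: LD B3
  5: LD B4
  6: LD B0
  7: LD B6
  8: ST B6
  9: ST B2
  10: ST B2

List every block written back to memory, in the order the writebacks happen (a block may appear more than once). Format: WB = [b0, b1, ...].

  0 | W B5 → L1 miss [D]
  1 | R B1 → L1 miss wb→B5 [-]
  2 | R B1 → L1 hit [-]
  3 | R B3 → L3 miss [-]
  4 | R B3 → L3 hit [-]
  5 | R B4 → L0 miss [-]
  6 | R B0 → L0 miss [-]
  7 | R B6 → L2 miss [-]
  8 | W B6 → L2 hit [D]
  9 | W B2 → L2 miss wb→B6 [D]
  10 | W B2 → L2 hit [D]

WB = [5, 6]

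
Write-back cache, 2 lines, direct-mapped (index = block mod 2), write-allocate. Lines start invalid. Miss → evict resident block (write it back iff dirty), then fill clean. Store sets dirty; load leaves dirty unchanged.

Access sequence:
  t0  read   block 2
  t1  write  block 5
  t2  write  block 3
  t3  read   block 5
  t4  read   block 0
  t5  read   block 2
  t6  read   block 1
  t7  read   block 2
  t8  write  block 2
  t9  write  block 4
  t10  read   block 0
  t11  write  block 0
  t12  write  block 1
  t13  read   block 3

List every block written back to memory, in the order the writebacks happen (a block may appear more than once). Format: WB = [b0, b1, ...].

  0 | R B2 → L0 miss [-]
  1 | W B5 → L1 miss [D]
  2 | W B3 → L1 miss wb→B5 [D]
  3 | R B5 → L1 miss wb→B3 [-]
  4 | R B0 → L0 miss [-]
  5 | R B2 → L0 miss [-]
  6 | R B1 → L1 miss [-]
  7 | R B2 → L0 hit [-]
  8 | W B2 → L0 hit [D]
  9 | W B4 → L0 miss wb→B2 [D]
  10 | R B0 → L0 miss wb→B4 [-]
  11 | W B0 → L0 hit [D]
  12 | W B1 → L1 hit [D]
  13 | R B3 → L1 miss wb→B1 [-]

WB = [5, 3, 2, 4, 1]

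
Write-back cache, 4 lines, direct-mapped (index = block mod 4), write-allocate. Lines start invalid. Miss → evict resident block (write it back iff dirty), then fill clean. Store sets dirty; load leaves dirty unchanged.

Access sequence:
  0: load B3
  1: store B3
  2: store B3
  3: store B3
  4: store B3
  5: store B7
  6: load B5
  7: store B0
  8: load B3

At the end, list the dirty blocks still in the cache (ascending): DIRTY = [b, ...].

DIRTY = [0]

0: R B3 → L3 miss [-]
1: W B3 → L3 hit [D]
2: W B3 → L3 hit [D]
3: W B3 → L3 hit [D]
4: W B3 → L3 hit [D]
5: W B7 → L3 miss wb→B3 [D]
6: R B5 → L1 miss [-]
7: W B0 → L0 miss [D]
8: R B3 → L3 miss wb→B7 [-]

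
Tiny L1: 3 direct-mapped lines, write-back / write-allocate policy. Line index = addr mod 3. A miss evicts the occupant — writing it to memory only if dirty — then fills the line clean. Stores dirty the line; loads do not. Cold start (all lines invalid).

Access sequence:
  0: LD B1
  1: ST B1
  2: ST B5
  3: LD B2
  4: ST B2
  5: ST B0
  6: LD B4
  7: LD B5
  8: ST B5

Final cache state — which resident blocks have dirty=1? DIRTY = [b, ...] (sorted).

  0 | R B1 → L1 miss [-]
  1 | W B1 → L1 hit [D]
  2 | W B5 → L2 miss [D]
  3 | R B2 → L2 miss wb→B5 [-]
  4 | W B2 → L2 hit [D]
  5 | W B0 → L0 miss [D]
  6 | R B4 → L1 miss wb→B1 [-]
  7 | R B5 → L2 miss wb→B2 [-]
  8 | W B5 → L2 hit [D]

DIRTY = [0, 5]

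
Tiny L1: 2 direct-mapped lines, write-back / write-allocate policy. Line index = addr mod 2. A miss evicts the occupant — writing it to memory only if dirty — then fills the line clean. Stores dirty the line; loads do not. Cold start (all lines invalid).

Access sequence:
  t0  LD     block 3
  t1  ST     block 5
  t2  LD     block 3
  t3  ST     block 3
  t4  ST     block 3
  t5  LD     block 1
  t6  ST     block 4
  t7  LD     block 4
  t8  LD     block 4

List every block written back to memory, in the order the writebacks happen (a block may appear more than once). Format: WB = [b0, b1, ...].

WB = [5, 3]

0: R B3 → L1 miss [-]
1: W B5 → L1 miss [D]
2: R B3 → L1 miss wb→B5 [-]
3: W B3 → L1 hit [D]
4: W B3 → L1 hit [D]
5: R B1 → L1 miss wb→B3 [-]
6: W B4 → L0 miss [D]
7: R B4 → L0 hit [D]
8: R B4 → L0 hit [D]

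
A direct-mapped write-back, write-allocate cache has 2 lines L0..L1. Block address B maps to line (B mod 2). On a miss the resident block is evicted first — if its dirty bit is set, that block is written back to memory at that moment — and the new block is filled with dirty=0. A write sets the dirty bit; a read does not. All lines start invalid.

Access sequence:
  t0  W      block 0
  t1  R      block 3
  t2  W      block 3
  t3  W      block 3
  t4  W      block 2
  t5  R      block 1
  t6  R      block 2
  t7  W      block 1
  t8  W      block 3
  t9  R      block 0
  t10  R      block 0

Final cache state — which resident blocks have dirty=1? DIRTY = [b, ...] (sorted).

0: W B0 → L0 miss [D]
1: R B3 → L1 miss [-]
2: W B3 → L1 hit [D]
3: W B3 → L1 hit [D]
4: W B2 → L0 miss wb→B0 [D]
5: R B1 → L1 miss wb→B3 [-]
6: R B2 → L0 hit [D]
7: W B1 → L1 hit [D]
8: W B3 → L1 miss wb→B1 [D]
9: R B0 → L0 miss wb→B2 [-]
10: R B0 → L0 hit [-]

DIRTY = [3]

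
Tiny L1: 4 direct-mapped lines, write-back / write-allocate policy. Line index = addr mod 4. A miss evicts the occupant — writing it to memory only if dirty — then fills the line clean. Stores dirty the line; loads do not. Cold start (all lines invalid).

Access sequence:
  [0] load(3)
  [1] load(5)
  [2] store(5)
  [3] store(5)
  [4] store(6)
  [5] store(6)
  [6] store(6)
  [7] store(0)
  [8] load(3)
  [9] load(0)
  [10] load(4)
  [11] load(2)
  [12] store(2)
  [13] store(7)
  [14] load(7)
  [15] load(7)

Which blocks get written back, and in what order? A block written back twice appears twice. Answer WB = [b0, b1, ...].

WB = [0, 6]

0: R B3 -> L3 miss  d=-]
1: R B5 -> L1 miss  d=-]
2: W B5 -> L1 hit  d=D]
3: W B5 -> L1 hit  d=D]
4: W B6 -> L2 miss  d=D]
5: W B6 -> L2 hit  d=D]
6: W B6 -> L2 hit  d=D]
7: W B0 -> L0 miss  d=D]
8: R B3 -> L3 hit  d=-]
9: R B0 -> L0 hit  d=D]
10: R B4 -> L0 miss wb->B0  d=-]
11: R B2 -> L2 miss wb->B6  d=-]
12: W B2 -> L2 hit  d=D]
13: W B7 -> L3 miss  d=D]
14: R B7 -> L3 hit  d=D]
15: R B7 -> L3 hit  d=D]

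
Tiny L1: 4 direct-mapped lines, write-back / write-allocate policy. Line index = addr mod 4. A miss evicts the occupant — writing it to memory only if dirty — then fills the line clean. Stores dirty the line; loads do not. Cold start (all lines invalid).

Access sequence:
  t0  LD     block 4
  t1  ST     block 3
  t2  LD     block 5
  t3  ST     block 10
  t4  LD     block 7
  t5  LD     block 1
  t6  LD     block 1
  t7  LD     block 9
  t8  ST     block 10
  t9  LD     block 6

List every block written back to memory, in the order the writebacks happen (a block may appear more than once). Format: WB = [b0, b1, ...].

0: R B4 -> L0 miss  d=-]
1: W B3 -> L3 miss  d=D]
2: R B5 -> L1 miss  d=-]
3: W B10 -> L2 miss  d=D]
4: R B7 -> L3 miss wb->B3  d=-]
5: R B1 -> L1 miss  d=-]
6: R B1 -> L1 hit  d=-]
7: R B9 -> L1 miss  d=-]
8: W B10 -> L2 hit  d=D]
9: R B6 -> L2 miss wb->B10  d=-]

WB = [3, 10]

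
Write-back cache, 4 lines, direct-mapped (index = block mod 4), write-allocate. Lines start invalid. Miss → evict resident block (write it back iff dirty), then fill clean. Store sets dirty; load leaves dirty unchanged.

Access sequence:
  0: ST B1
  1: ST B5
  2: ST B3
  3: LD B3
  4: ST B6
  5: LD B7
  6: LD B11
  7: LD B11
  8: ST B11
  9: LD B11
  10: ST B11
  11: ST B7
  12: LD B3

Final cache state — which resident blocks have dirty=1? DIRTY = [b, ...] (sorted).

  0 | W B1 → L1 miss [D]
  1 | W B5 → L1 miss wb→B1 [D]
  2 | W B3 → L3 miss [D]
  3 | R B3 → L3 hit [D]
  4 | W B6 → L2 miss [D]
  5 | R B7 → L3 miss wb→B3 [-]
  6 | R B11 → L3 miss [-]
  7 | R B11 → L3 hit [-]
  8 | W B11 → L3 hit [D]
  9 | R B11 → L3 hit [D]
  10 | W B11 → L3 hit [D]
  11 | W B7 → L3 miss wb→B11 [D]
  12 | R B3 → L3 miss wb→B7 [-]

DIRTY = [5, 6]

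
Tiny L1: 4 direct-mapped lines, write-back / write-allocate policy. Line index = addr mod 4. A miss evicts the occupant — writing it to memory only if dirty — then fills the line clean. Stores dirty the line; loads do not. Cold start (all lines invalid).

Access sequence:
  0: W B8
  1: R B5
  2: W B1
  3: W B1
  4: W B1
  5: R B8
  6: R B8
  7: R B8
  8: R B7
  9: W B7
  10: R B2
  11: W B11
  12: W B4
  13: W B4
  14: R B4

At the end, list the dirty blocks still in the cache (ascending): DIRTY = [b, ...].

0: W B8 -> L0 miss  d=D]
1: R B5 -> L1 miss  d=-]
2: W B1 -> L1 miss  d=D]
3: W B1 -> L1 hit  d=D]
4: W B1 -> L1 hit  d=D]
5: R B8 -> L0 hit  d=D]
6: R B8 -> L0 hit  d=D]
7: R B8 -> L0 hit  d=D]
8: R B7 -> L3 miss  d=-]
9: W B7 -> L3 hit  d=D]
10: R B2 -> L2 miss  d=-]
11: W B11 -> L3 miss wb->B7  d=D]
12: W B4 -> L0 miss wb->B8  d=D]
13: W B4 -> L0 hit  d=D]
14: R B4 -> L0 hit  d=D]

DIRTY = [1, 4, 11]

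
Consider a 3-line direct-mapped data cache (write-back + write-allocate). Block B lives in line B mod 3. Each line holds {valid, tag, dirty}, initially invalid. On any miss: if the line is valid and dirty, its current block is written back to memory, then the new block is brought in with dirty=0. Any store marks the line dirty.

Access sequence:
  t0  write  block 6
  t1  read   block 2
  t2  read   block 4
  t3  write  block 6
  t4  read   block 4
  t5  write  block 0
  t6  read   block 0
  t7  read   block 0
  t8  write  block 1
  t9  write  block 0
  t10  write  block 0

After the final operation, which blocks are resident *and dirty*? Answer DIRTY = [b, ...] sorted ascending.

DIRTY = [0, 1]

0: W B6 -> L0 miss  d=D]
1: R B2 -> L2 miss  d=-]
2: R B4 -> L1 miss  d=-]
3: W B6 -> L0 hit  d=D]
4: R B4 -> L1 hit  d=-]
5: W B0 -> L0 miss wb->B6  d=D]
6: R B0 -> L0 hit  d=D]
7: R B0 -> L0 hit  d=D]
8: W B1 -> L1 miss  d=D]
9: W B0 -> L0 hit  d=D]
10: W B0 -> L0 hit  d=D]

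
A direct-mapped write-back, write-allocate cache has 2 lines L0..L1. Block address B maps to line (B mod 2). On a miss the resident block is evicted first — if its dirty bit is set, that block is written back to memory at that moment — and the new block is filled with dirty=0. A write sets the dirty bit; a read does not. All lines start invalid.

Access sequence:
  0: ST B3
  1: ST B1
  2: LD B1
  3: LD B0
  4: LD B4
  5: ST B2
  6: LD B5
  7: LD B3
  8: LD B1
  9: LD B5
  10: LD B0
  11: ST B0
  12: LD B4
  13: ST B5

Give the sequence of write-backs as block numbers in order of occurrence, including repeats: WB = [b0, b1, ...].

WB = [3, 1, 2, 0]

  0 | W B3 → L1 miss [D]
  1 | W B1 → L1 miss wb→B3 [D]
  2 | R B1 → L1 hit [D]
  3 | R B0 → L0 miss [-]
  4 | R B4 → L0 miss [-]
  5 | W B2 → L0 miss [D]
  6 | R B5 → L1 miss wb→B1 [-]
  7 | R B3 → L1 miss [-]
  8 | R B1 → L1 miss [-]
  9 | R B5 → L1 miss [-]
  10 | R B0 → L0 miss wb→B2 [-]
  11 | W B0 → L0 hit [D]
  12 | R B4 → L0 miss wb→B0 [-]
  13 | W B5 → L1 hit [D]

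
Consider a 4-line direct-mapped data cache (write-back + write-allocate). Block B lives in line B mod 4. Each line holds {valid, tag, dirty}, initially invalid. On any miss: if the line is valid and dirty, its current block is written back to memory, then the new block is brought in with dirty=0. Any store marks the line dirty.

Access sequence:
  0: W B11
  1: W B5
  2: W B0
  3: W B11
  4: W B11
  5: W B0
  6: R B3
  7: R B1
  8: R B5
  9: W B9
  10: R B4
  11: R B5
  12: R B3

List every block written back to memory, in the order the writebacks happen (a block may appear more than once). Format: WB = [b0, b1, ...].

WB = [11, 5, 0, 9]

0: W B11 -> L3 miss  d=D]
1: W B5 -> L1 miss  d=D]
2: W B0 -> L0 miss  d=D]
3: W B11 -> L3 hit  d=D]
4: W B11 -> L3 hit  d=D]
5: W B0 -> L0 hit  d=D]
6: R B3 -> L3 miss wb->B11  d=-]
7: R B1 -> L1 miss wb->B5  d=-]
8: R B5 -> L1 miss  d=-]
9: W B9 -> L1 miss  d=D]
10: R B4 -> L0 miss wb->B0  d=-]
11: R B5 -> L1 miss wb->B9  d=-]
12: R B3 -> L3 hit  d=-]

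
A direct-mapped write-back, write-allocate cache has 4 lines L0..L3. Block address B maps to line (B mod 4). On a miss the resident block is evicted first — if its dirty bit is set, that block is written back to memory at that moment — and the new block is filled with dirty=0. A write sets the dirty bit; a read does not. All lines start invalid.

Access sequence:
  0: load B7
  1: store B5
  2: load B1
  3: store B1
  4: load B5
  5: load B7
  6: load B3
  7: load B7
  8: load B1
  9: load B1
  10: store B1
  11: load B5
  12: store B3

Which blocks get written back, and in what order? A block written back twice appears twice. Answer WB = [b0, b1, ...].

  0 | R B7 → L3 miss [-]
  1 | W B5 → L1 miss [D]
  2 | R B1 → L1 miss wb→B5 [-]
  3 | W B1 → L1 hit [D]
  4 | R B5 → L1 miss wb→B1 [-]
  5 | R B7 → L3 hit [-]
  6 | R B3 → L3 miss [-]
  7 | R B7 → L3 miss [-]
  8 | R B1 → L1 miss [-]
  9 | R B1 → L1 hit [-]
  10 | W B1 → L1 hit [D]
  11 | R B5 → L1 miss wb→B1 [-]
  12 | W B3 → L3 miss [D]

WB = [5, 1, 1]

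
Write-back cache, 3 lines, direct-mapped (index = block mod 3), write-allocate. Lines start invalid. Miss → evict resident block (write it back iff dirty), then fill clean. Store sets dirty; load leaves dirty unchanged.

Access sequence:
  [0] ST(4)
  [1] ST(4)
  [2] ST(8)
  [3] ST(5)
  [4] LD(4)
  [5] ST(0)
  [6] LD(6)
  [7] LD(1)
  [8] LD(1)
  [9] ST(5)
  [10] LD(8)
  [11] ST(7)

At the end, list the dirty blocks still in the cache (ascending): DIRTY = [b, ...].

0: W B4 → L1 miss [D]
1: W B4 → L1 hit [D]
2: W B8 → L2 miss [D]
3: W B5 → L2 miss wb→B8 [D]
4: R B4 → L1 hit [D]
5: W B0 → L0 miss [D]
6: R B6 → L0 miss wb→B0 [-]
7: R B1 → L1 miss wb→B4 [-]
8: R B1 → L1 hit [-]
9: W B5 → L2 hit [D]
10: R B8 → L2 miss wb→B5 [-]
11: W B7 → L1 miss [D]

DIRTY = [7]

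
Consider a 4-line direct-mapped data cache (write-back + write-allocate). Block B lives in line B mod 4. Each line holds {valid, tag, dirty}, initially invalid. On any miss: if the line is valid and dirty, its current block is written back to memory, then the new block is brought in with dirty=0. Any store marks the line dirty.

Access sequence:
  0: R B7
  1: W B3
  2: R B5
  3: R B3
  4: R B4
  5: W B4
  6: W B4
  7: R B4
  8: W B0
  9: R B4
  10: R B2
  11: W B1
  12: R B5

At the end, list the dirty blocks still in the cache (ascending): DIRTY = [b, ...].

DIRTY = [3]

0: R B7 -> L3 miss  d=-]
1: W B3 -> L3 miss  d=D]
2: R B5 -> L1 miss  d=-]
3: R B3 -> L3 hit  d=D]
4: R B4 -> L0 miss  d=-]
5: W B4 -> L0 hit  d=D]
6: W B4 -> L0 hit  d=D]
7: R B4 -> L0 hit  d=D]
8: W B0 -> L0 miss wb->B4  d=D]
9: R B4 -> L0 miss wb->B0  d=-]
10: R B2 -> L2 miss  d=-]
11: W B1 -> L1 miss  d=D]
12: R B5 -> L1 miss wb->B1  d=-]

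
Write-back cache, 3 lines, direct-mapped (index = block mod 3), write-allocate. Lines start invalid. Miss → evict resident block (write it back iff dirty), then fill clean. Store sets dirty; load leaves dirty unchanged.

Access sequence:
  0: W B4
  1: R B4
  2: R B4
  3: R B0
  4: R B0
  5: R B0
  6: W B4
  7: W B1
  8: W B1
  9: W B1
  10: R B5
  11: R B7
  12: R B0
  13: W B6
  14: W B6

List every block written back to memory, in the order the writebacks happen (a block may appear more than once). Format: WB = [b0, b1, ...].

WB = [4, 1]

0: W B4 -> L1 miss  d=D]
1: R B4 -> L1 hit  d=D]
2: R B4 -> L1 hit  d=D]
3: R B0 -> L0 miss  d=-]
4: R B0 -> L0 hit  d=-]
5: R B0 -> L0 hit  d=-]
6: W B4 -> L1 hit  d=D]
7: W B1 -> L1 miss wb->B4  d=D]
8: W B1 -> L1 hit  d=D]
9: W B1 -> L1 hit  d=D]
10: R B5 -> L2 miss  d=-]
11: R B7 -> L1 miss wb->B1  d=-]
12: R B0 -> L0 hit  d=-]
13: W B6 -> L0 miss  d=D]
14: W B6 -> L0 hit  d=D]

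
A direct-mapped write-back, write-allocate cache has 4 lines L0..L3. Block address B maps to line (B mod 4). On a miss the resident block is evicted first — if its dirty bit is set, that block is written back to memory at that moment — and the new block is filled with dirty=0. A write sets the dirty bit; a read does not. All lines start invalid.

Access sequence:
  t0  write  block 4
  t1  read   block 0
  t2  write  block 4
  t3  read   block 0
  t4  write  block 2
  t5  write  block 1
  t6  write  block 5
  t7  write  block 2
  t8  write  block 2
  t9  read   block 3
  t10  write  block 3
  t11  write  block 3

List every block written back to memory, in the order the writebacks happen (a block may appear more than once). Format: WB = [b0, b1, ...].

  0 | W B4 → L0 miss [D]
  1 | R B0 → L0 miss wb→B4 [-]
  2 | W B4 → L0 miss [D]
  3 | R B0 → L0 miss wb→B4 [-]
  4 | W B2 → L2 miss [D]
  5 | W B1 → L1 miss [D]
  6 | W B5 → L1 miss wb→B1 [D]
  7 | W B2 → L2 hit [D]
  8 | W B2 → L2 hit [D]
  9 | R B3 → L3 miss [-]
  10 | W B3 → L3 hit [D]
  11 | W B3 → L3 hit [D]

WB = [4, 4, 1]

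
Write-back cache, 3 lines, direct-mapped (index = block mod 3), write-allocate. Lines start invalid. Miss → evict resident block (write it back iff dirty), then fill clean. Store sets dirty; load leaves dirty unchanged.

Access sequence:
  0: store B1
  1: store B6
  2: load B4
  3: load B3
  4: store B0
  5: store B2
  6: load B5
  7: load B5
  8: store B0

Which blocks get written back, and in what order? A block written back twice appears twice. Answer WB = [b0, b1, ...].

  0 | W B1 → L1 miss [D]
  1 | W B6 → L0 miss [D]
  2 | R B4 → L1 miss wb→B1 [-]
  3 | R B3 → L0 miss wb→B6 [-]
  4 | W B0 → L0 miss [D]
  5 | W B2 → L2 miss [D]
  6 | R B5 → L2 miss wb→B2 [-]
  7 | R B5 → L2 hit [-]
  8 | W B0 → L0 hit [D]

WB = [1, 6, 2]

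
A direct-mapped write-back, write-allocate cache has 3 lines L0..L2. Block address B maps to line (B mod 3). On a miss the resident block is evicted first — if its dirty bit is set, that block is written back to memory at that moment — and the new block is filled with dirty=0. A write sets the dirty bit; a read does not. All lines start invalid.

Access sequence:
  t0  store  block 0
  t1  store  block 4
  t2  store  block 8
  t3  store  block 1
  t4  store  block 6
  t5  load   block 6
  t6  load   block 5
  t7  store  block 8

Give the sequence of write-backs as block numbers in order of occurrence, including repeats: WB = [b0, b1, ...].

WB = [4, 0, 8]

0: W B0 -> L0 miss  d=D]
1: W B4 -> L1 miss  d=D]
2: W B8 -> L2 miss  d=D]
3: W B1 -> L1 miss wb->B4  d=D]
4: W B6 -> L0 miss wb->B0  d=D]
5: R B6 -> L0 hit  d=D]
6: R B5 -> L2 miss wb->B8  d=-]
7: W B8 -> L2 miss  d=D]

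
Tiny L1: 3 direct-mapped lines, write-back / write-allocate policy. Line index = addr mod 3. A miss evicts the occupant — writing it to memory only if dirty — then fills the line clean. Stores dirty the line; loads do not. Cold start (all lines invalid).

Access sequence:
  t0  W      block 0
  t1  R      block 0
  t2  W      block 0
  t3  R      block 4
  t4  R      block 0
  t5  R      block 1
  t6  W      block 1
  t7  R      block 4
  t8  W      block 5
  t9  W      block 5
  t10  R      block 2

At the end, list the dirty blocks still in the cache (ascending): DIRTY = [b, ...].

  0 | W B0 → L0 miss [D]
  1 | R B0 → L0 hit [D]
  2 | W B0 → L0 hit [D]
  3 | R B4 → L1 miss [-]
  4 | R B0 → L0 hit [D]
  5 | R B1 → L1 miss [-]
  6 | W B1 → L1 hit [D]
  7 | R B4 → L1 miss wb→B1 [-]
  8 | W B5 → L2 miss [D]
  9 | W B5 → L2 hit [D]
  10 | R B2 → L2 miss wb→B5 [-]

DIRTY = [0]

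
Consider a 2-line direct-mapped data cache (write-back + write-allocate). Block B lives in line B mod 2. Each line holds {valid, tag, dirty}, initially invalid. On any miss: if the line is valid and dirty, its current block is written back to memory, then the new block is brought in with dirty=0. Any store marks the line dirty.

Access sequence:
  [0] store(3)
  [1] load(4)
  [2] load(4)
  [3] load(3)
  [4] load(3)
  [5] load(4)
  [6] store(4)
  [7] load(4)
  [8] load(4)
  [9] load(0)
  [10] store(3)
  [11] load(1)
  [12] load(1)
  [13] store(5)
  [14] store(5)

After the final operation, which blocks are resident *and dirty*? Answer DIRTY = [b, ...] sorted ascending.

DIRTY = [5]

0: W B3 → L1 miss [D]
1: R B4 → L0 miss [-]
2: R B4 → L0 hit [-]
3: R B3 → L1 hit [D]
4: R B3 → L1 hit [D]
5: R B4 → L0 hit [-]
6: W B4 → L0 hit [D]
7: R B4 → L0 hit [D]
8: R B4 → L0 hit [D]
9: R B0 → L0 miss wb→B4 [-]
10: W B3 → L1 hit [D]
11: R B1 → L1 miss wb→B3 [-]
12: R B1 → L1 hit [-]
13: W B5 → L1 miss [D]
14: W B5 → L1 hit [D]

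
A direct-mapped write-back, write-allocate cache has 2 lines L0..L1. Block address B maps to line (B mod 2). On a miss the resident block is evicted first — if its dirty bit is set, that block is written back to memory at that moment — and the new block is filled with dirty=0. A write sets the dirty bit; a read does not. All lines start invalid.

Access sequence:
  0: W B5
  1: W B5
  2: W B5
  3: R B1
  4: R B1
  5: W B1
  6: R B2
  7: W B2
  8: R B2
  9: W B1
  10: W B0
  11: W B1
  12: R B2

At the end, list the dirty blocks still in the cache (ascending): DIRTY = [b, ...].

0: W B5 → L1 miss [D]
1: W B5 → L1 hit [D]
2: W B5 → L1 hit [D]
3: R B1 → L1 miss wb→B5 [-]
4: R B1 → L1 hit [-]
5: W B1 → L1 hit [D]
6: R B2 → L0 miss [-]
7: W B2 → L0 hit [D]
8: R B2 → L0 hit [D]
9: W B1 → L1 hit [D]
10: W B0 → L0 miss wb→B2 [D]
11: W B1 → L1 hit [D]
12: R B2 → L0 miss wb→B0 [-]

DIRTY = [1]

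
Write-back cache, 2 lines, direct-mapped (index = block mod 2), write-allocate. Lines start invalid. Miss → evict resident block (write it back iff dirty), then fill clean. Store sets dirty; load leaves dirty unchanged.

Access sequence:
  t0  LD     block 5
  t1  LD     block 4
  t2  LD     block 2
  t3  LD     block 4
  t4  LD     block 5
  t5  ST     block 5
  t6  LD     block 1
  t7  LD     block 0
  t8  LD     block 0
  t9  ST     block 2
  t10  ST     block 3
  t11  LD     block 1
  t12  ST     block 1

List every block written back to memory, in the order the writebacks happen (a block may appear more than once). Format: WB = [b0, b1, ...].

0: R B5 → L1 miss [-]
1: R B4 → L0 miss [-]
2: R B2 → L0 miss [-]
3: R B4 → L0 miss [-]
4: R B5 → L1 hit [-]
5: W B5 → L1 hit [D]
6: R B1 → L1 miss wb→B5 [-]
7: R B0 → L0 miss [-]
8: R B0 → L0 hit [-]
9: W B2 → L0 miss [D]
10: W B3 → L1 miss [D]
11: R B1 → L1 miss wb→B3 [-]
12: W B1 → L1 hit [D]

WB = [5, 3]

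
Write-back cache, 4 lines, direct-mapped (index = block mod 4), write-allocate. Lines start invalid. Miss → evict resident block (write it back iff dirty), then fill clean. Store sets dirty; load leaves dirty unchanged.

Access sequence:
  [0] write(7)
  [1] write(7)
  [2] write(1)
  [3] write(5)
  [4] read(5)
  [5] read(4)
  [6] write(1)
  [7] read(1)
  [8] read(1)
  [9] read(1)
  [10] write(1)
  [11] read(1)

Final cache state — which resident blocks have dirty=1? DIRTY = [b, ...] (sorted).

0: W B7 → L3 miss [D]
1: W B7 → L3 hit [D]
2: W B1 → L1 miss [D]
3: W B5 → L1 miss wb→B1 [D]
4: R B5 → L1 hit [D]
5: R B4 → L0 miss [-]
6: W B1 → L1 miss wb→B5 [D]
7: R B1 → L1 hit [D]
8: R B1 → L1 hit [D]
9: R B1 → L1 hit [D]
10: W B1 → L1 hit [D]
11: R B1 → L1 hit [D]

DIRTY = [1, 7]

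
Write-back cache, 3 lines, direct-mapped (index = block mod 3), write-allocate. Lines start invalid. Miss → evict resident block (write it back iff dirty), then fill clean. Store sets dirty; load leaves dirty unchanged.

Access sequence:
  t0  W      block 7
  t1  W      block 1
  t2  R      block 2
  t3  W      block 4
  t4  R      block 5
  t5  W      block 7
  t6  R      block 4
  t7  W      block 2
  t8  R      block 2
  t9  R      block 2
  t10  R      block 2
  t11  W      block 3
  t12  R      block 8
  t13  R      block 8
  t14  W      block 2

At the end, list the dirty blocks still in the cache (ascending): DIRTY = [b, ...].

0: W B7 → L1 miss [D]
1: W B1 → L1 miss wb→B7 [D]
2: R B2 → L2 miss [-]
3: W B4 → L1 miss wb→B1 [D]
4: R B5 → L2 miss [-]
5: W B7 → L1 miss wb→B4 [D]
6: R B4 → L1 miss wb→B7 [-]
7: W B2 → L2 miss [D]
8: R B2 → L2 hit [D]
9: R B2 → L2 hit [D]
10: R B2 → L2 hit [D]
11: W B3 → L0 miss [D]
12: R B8 → L2 miss wb→B2 [-]
13: R B8 → L2 hit [-]
14: W B2 → L2 miss [D]

DIRTY = [2, 3]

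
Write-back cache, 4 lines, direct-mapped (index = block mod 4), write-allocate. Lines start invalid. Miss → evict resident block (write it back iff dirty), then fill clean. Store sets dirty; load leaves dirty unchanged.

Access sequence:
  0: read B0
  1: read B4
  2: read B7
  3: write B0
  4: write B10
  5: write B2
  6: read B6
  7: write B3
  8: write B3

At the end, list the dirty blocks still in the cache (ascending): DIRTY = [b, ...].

0: R B0 -> L0 miss  d=-]
1: R B4 -> L0 miss  d=-]
2: R B7 -> L3 miss  d=-]
3: W B0 -> L0 miss  d=D]
4: W B10 -> L2 miss  d=D]
5: W B2 -> L2 miss wb->B10  d=D]
6: R B6 -> L2 miss wb->B2  d=-]
7: W B3 -> L3 miss  d=D]
8: W B3 -> L3 hit  d=D]

DIRTY = [0, 3]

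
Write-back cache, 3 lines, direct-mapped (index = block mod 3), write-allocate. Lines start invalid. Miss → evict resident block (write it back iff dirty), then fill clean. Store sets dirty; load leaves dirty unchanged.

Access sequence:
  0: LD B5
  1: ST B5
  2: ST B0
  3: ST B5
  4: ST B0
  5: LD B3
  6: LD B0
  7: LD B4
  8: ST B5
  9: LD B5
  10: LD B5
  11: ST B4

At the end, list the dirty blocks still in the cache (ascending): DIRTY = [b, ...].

DIRTY = [4, 5]

0: R B5 → L2 miss [-]
1: W B5 → L2 hit [D]
2: W B0 → L0 miss [D]
3: W B5 → L2 hit [D]
4: W B0 → L0 hit [D]
5: R B3 → L0 miss wb→B0 [-]
6: R B0 → L0 miss [-]
7: R B4 → L1 miss [-]
8: W B5 → L2 hit [D]
9: R B5 → L2 hit [D]
10: R B5 → L2 hit [D]
11: W B4 → L1 hit [D]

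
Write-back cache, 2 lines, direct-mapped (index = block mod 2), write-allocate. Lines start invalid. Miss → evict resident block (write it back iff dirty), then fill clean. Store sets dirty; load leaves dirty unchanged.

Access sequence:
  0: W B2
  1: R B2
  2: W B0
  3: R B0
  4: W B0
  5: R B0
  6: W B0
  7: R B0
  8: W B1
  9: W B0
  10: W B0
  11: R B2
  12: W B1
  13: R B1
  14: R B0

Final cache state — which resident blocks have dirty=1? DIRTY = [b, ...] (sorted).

DIRTY = [1]

0: W B2 -> L0 miss  d=D]
1: R B2 -> L0 hit  d=D]
2: W B0 -> L0 miss wb->B2  d=D]
3: R B0 -> L0 hit  d=D]
4: W B0 -> L0 hit  d=D]
5: R B0 -> L0 hit  d=D]
6: W B0 -> L0 hit  d=D]
7: R B0 -> L0 hit  d=D]
8: W B1 -> L1 miss  d=D]
9: W B0 -> L0 hit  d=D]
10: W B0 -> L0 hit  d=D]
11: R B2 -> L0 miss wb->B0  d=-]
12: W B1 -> L1 hit  d=D]
13: R B1 -> L1 hit  d=D]
14: R B0 -> L0 miss  d=-]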